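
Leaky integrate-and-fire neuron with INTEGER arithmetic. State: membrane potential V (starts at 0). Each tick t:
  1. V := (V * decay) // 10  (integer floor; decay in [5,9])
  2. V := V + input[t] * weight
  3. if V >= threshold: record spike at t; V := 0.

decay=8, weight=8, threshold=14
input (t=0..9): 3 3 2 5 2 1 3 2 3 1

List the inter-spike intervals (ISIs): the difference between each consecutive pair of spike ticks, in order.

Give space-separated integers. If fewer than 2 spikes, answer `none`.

t=0: input=3 -> V=0 FIRE
t=1: input=3 -> V=0 FIRE
t=2: input=2 -> V=0 FIRE
t=3: input=5 -> V=0 FIRE
t=4: input=2 -> V=0 FIRE
t=5: input=1 -> V=8
t=6: input=3 -> V=0 FIRE
t=7: input=2 -> V=0 FIRE
t=8: input=3 -> V=0 FIRE
t=9: input=1 -> V=8

Answer: 1 1 1 1 2 1 1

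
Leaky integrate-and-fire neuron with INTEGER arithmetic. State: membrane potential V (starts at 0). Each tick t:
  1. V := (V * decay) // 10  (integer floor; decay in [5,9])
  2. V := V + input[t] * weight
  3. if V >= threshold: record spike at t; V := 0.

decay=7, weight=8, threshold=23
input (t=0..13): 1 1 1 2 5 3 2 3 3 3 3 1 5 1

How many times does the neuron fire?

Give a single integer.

t=0: input=1 -> V=8
t=1: input=1 -> V=13
t=2: input=1 -> V=17
t=3: input=2 -> V=0 FIRE
t=4: input=5 -> V=0 FIRE
t=5: input=3 -> V=0 FIRE
t=6: input=2 -> V=16
t=7: input=3 -> V=0 FIRE
t=8: input=3 -> V=0 FIRE
t=9: input=3 -> V=0 FIRE
t=10: input=3 -> V=0 FIRE
t=11: input=1 -> V=8
t=12: input=5 -> V=0 FIRE
t=13: input=1 -> V=8

Answer: 8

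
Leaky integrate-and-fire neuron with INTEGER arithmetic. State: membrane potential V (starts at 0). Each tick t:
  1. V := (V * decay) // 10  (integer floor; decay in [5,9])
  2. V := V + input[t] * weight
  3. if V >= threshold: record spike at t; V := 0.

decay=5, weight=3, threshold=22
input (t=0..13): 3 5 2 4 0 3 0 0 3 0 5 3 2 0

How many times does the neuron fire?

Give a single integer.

t=0: input=3 -> V=9
t=1: input=5 -> V=19
t=2: input=2 -> V=15
t=3: input=4 -> V=19
t=4: input=0 -> V=9
t=5: input=3 -> V=13
t=6: input=0 -> V=6
t=7: input=0 -> V=3
t=8: input=3 -> V=10
t=9: input=0 -> V=5
t=10: input=5 -> V=17
t=11: input=3 -> V=17
t=12: input=2 -> V=14
t=13: input=0 -> V=7

Answer: 0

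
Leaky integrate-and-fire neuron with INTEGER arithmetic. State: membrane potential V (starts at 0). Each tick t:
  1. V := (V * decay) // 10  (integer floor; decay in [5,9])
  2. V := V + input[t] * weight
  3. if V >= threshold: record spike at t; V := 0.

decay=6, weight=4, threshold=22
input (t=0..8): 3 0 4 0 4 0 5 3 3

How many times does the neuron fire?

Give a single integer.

t=0: input=3 -> V=12
t=1: input=0 -> V=7
t=2: input=4 -> V=20
t=3: input=0 -> V=12
t=4: input=4 -> V=0 FIRE
t=5: input=0 -> V=0
t=6: input=5 -> V=20
t=7: input=3 -> V=0 FIRE
t=8: input=3 -> V=12

Answer: 2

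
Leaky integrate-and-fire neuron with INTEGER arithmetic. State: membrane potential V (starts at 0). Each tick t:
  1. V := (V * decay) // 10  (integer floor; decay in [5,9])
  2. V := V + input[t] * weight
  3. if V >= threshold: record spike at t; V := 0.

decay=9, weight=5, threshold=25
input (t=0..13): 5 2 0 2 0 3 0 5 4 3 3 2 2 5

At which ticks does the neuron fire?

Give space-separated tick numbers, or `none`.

Answer: 0 5 7 9 12 13

Derivation:
t=0: input=5 -> V=0 FIRE
t=1: input=2 -> V=10
t=2: input=0 -> V=9
t=3: input=2 -> V=18
t=4: input=0 -> V=16
t=5: input=3 -> V=0 FIRE
t=6: input=0 -> V=0
t=7: input=5 -> V=0 FIRE
t=8: input=4 -> V=20
t=9: input=3 -> V=0 FIRE
t=10: input=3 -> V=15
t=11: input=2 -> V=23
t=12: input=2 -> V=0 FIRE
t=13: input=5 -> V=0 FIRE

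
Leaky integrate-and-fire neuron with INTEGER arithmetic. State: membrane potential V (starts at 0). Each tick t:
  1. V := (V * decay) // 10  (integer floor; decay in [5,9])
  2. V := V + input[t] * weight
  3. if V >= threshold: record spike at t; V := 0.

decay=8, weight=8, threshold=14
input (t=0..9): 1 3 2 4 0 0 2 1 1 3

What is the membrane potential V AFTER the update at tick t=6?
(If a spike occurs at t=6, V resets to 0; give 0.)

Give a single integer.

Answer: 0

Derivation:
t=0: input=1 -> V=8
t=1: input=3 -> V=0 FIRE
t=2: input=2 -> V=0 FIRE
t=3: input=4 -> V=0 FIRE
t=4: input=0 -> V=0
t=5: input=0 -> V=0
t=6: input=2 -> V=0 FIRE
t=7: input=1 -> V=8
t=8: input=1 -> V=0 FIRE
t=9: input=3 -> V=0 FIRE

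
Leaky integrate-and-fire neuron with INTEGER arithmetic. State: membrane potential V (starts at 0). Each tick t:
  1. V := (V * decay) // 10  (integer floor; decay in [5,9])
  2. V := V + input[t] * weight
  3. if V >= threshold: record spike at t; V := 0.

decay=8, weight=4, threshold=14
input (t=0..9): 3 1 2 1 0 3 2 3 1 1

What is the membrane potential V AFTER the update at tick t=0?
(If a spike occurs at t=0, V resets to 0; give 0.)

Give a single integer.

Answer: 12

Derivation:
t=0: input=3 -> V=12
t=1: input=1 -> V=13
t=2: input=2 -> V=0 FIRE
t=3: input=1 -> V=4
t=4: input=0 -> V=3
t=5: input=3 -> V=0 FIRE
t=6: input=2 -> V=8
t=7: input=3 -> V=0 FIRE
t=8: input=1 -> V=4
t=9: input=1 -> V=7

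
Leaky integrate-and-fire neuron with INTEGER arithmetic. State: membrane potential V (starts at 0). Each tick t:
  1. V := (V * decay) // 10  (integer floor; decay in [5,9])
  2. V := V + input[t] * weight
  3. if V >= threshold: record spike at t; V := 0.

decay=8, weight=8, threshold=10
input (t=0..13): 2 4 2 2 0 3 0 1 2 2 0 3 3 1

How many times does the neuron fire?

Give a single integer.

t=0: input=2 -> V=0 FIRE
t=1: input=4 -> V=0 FIRE
t=2: input=2 -> V=0 FIRE
t=3: input=2 -> V=0 FIRE
t=4: input=0 -> V=0
t=5: input=3 -> V=0 FIRE
t=6: input=0 -> V=0
t=7: input=1 -> V=8
t=8: input=2 -> V=0 FIRE
t=9: input=2 -> V=0 FIRE
t=10: input=0 -> V=0
t=11: input=3 -> V=0 FIRE
t=12: input=3 -> V=0 FIRE
t=13: input=1 -> V=8

Answer: 9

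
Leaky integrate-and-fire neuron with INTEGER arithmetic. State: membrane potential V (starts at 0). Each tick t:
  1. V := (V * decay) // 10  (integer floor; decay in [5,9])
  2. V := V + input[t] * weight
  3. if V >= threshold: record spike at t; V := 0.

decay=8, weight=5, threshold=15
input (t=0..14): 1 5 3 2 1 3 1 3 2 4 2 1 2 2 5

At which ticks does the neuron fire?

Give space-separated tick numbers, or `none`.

Answer: 1 2 5 7 9 12 14

Derivation:
t=0: input=1 -> V=5
t=1: input=5 -> V=0 FIRE
t=2: input=3 -> V=0 FIRE
t=3: input=2 -> V=10
t=4: input=1 -> V=13
t=5: input=3 -> V=0 FIRE
t=6: input=1 -> V=5
t=7: input=3 -> V=0 FIRE
t=8: input=2 -> V=10
t=9: input=4 -> V=0 FIRE
t=10: input=2 -> V=10
t=11: input=1 -> V=13
t=12: input=2 -> V=0 FIRE
t=13: input=2 -> V=10
t=14: input=5 -> V=0 FIRE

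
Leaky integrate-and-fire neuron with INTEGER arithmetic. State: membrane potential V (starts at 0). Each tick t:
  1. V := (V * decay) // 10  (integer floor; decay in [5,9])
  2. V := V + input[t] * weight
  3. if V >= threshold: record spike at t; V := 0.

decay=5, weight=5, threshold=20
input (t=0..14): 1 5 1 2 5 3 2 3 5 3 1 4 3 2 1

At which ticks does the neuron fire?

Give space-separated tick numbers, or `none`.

t=0: input=1 -> V=5
t=1: input=5 -> V=0 FIRE
t=2: input=1 -> V=5
t=3: input=2 -> V=12
t=4: input=5 -> V=0 FIRE
t=5: input=3 -> V=15
t=6: input=2 -> V=17
t=7: input=3 -> V=0 FIRE
t=8: input=5 -> V=0 FIRE
t=9: input=3 -> V=15
t=10: input=1 -> V=12
t=11: input=4 -> V=0 FIRE
t=12: input=3 -> V=15
t=13: input=2 -> V=17
t=14: input=1 -> V=13

Answer: 1 4 7 8 11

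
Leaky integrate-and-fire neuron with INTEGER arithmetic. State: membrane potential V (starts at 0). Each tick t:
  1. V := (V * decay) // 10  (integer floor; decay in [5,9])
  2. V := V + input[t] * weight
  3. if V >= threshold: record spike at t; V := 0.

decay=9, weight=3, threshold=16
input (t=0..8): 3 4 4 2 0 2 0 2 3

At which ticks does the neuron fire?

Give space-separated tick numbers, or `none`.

t=0: input=3 -> V=9
t=1: input=4 -> V=0 FIRE
t=2: input=4 -> V=12
t=3: input=2 -> V=0 FIRE
t=4: input=0 -> V=0
t=5: input=2 -> V=6
t=6: input=0 -> V=5
t=7: input=2 -> V=10
t=8: input=3 -> V=0 FIRE

Answer: 1 3 8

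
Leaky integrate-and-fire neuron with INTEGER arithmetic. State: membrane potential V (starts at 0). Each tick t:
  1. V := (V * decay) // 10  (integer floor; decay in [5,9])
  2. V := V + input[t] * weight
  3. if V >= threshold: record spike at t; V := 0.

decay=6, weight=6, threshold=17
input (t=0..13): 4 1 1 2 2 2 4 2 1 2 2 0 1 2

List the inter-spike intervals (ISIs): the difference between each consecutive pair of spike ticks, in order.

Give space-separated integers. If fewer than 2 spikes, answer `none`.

t=0: input=4 -> V=0 FIRE
t=1: input=1 -> V=6
t=2: input=1 -> V=9
t=3: input=2 -> V=0 FIRE
t=4: input=2 -> V=12
t=5: input=2 -> V=0 FIRE
t=6: input=4 -> V=0 FIRE
t=7: input=2 -> V=12
t=8: input=1 -> V=13
t=9: input=2 -> V=0 FIRE
t=10: input=2 -> V=12
t=11: input=0 -> V=7
t=12: input=1 -> V=10
t=13: input=2 -> V=0 FIRE

Answer: 3 2 1 3 4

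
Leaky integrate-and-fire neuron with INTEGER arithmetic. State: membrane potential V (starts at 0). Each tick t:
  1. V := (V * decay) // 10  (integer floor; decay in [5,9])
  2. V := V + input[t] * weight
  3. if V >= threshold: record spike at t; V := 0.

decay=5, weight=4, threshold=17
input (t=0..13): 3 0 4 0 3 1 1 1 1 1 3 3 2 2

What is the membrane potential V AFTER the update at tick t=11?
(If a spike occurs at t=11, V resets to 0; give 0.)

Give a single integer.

Answer: 0

Derivation:
t=0: input=3 -> V=12
t=1: input=0 -> V=6
t=2: input=4 -> V=0 FIRE
t=3: input=0 -> V=0
t=4: input=3 -> V=12
t=5: input=1 -> V=10
t=6: input=1 -> V=9
t=7: input=1 -> V=8
t=8: input=1 -> V=8
t=9: input=1 -> V=8
t=10: input=3 -> V=16
t=11: input=3 -> V=0 FIRE
t=12: input=2 -> V=8
t=13: input=2 -> V=12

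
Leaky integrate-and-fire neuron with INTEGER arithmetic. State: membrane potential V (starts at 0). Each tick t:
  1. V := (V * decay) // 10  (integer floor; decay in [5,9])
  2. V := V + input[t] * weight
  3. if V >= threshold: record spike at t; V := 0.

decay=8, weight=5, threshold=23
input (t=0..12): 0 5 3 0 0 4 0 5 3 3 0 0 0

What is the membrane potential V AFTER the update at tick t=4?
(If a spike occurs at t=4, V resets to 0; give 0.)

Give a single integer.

Answer: 9

Derivation:
t=0: input=0 -> V=0
t=1: input=5 -> V=0 FIRE
t=2: input=3 -> V=15
t=3: input=0 -> V=12
t=4: input=0 -> V=9
t=5: input=4 -> V=0 FIRE
t=6: input=0 -> V=0
t=7: input=5 -> V=0 FIRE
t=8: input=3 -> V=15
t=9: input=3 -> V=0 FIRE
t=10: input=0 -> V=0
t=11: input=0 -> V=0
t=12: input=0 -> V=0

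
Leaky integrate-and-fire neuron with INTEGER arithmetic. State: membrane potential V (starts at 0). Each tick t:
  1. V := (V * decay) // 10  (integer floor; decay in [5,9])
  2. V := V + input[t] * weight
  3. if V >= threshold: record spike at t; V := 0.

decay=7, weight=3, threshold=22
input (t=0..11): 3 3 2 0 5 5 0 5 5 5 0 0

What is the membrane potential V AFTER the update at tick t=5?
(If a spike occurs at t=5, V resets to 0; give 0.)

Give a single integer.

Answer: 15

Derivation:
t=0: input=3 -> V=9
t=1: input=3 -> V=15
t=2: input=2 -> V=16
t=3: input=0 -> V=11
t=4: input=5 -> V=0 FIRE
t=5: input=5 -> V=15
t=6: input=0 -> V=10
t=7: input=5 -> V=0 FIRE
t=8: input=5 -> V=15
t=9: input=5 -> V=0 FIRE
t=10: input=0 -> V=0
t=11: input=0 -> V=0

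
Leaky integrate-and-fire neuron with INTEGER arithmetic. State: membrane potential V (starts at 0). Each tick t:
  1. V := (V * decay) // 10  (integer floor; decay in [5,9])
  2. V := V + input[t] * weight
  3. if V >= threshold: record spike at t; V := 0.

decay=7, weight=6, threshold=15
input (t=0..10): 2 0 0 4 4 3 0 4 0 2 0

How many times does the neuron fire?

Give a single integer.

Answer: 4

Derivation:
t=0: input=2 -> V=12
t=1: input=0 -> V=8
t=2: input=0 -> V=5
t=3: input=4 -> V=0 FIRE
t=4: input=4 -> V=0 FIRE
t=5: input=3 -> V=0 FIRE
t=6: input=0 -> V=0
t=7: input=4 -> V=0 FIRE
t=8: input=0 -> V=0
t=9: input=2 -> V=12
t=10: input=0 -> V=8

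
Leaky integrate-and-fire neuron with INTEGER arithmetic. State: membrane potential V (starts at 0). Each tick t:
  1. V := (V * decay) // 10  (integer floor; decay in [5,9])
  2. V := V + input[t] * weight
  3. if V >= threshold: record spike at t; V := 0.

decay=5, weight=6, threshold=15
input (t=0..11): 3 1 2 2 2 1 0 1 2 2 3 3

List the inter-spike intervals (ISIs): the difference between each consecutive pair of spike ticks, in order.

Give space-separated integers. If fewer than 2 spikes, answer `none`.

Answer: 2 2 4 2 1

Derivation:
t=0: input=3 -> V=0 FIRE
t=1: input=1 -> V=6
t=2: input=2 -> V=0 FIRE
t=3: input=2 -> V=12
t=4: input=2 -> V=0 FIRE
t=5: input=1 -> V=6
t=6: input=0 -> V=3
t=7: input=1 -> V=7
t=8: input=2 -> V=0 FIRE
t=9: input=2 -> V=12
t=10: input=3 -> V=0 FIRE
t=11: input=3 -> V=0 FIRE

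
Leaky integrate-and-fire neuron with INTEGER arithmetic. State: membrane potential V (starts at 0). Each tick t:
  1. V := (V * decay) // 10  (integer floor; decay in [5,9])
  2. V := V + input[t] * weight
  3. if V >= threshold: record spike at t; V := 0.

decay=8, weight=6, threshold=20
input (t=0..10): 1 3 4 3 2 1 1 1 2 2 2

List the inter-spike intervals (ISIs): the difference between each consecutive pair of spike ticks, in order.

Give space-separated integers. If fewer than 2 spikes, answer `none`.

Answer: 1 2 4 2

Derivation:
t=0: input=1 -> V=6
t=1: input=3 -> V=0 FIRE
t=2: input=4 -> V=0 FIRE
t=3: input=3 -> V=18
t=4: input=2 -> V=0 FIRE
t=5: input=1 -> V=6
t=6: input=1 -> V=10
t=7: input=1 -> V=14
t=8: input=2 -> V=0 FIRE
t=9: input=2 -> V=12
t=10: input=2 -> V=0 FIRE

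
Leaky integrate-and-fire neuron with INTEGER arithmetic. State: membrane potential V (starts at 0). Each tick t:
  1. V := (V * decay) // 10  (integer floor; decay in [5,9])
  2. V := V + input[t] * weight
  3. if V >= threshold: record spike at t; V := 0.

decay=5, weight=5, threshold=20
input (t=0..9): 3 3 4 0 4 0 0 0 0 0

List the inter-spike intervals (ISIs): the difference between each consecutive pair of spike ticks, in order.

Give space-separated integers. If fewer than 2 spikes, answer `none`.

t=0: input=3 -> V=15
t=1: input=3 -> V=0 FIRE
t=2: input=4 -> V=0 FIRE
t=3: input=0 -> V=0
t=4: input=4 -> V=0 FIRE
t=5: input=0 -> V=0
t=6: input=0 -> V=0
t=7: input=0 -> V=0
t=8: input=0 -> V=0
t=9: input=0 -> V=0

Answer: 1 2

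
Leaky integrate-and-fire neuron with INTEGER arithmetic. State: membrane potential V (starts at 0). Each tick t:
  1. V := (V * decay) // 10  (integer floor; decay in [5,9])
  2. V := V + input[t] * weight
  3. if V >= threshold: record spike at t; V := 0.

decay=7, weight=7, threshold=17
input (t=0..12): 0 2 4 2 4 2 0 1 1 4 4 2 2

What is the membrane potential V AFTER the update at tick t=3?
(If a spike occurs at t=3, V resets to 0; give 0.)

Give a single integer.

t=0: input=0 -> V=0
t=1: input=2 -> V=14
t=2: input=4 -> V=0 FIRE
t=3: input=2 -> V=14
t=4: input=4 -> V=0 FIRE
t=5: input=2 -> V=14
t=6: input=0 -> V=9
t=7: input=1 -> V=13
t=8: input=1 -> V=16
t=9: input=4 -> V=0 FIRE
t=10: input=4 -> V=0 FIRE
t=11: input=2 -> V=14
t=12: input=2 -> V=0 FIRE

Answer: 14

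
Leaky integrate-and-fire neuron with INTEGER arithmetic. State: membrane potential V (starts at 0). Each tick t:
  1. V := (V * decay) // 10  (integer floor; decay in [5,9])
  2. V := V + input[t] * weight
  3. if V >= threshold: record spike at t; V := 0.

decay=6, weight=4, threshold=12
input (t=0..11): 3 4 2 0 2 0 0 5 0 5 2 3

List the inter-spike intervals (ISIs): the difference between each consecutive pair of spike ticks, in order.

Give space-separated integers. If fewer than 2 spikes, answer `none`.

t=0: input=3 -> V=0 FIRE
t=1: input=4 -> V=0 FIRE
t=2: input=2 -> V=8
t=3: input=0 -> V=4
t=4: input=2 -> V=10
t=5: input=0 -> V=6
t=6: input=0 -> V=3
t=7: input=5 -> V=0 FIRE
t=8: input=0 -> V=0
t=9: input=5 -> V=0 FIRE
t=10: input=2 -> V=8
t=11: input=3 -> V=0 FIRE

Answer: 1 6 2 2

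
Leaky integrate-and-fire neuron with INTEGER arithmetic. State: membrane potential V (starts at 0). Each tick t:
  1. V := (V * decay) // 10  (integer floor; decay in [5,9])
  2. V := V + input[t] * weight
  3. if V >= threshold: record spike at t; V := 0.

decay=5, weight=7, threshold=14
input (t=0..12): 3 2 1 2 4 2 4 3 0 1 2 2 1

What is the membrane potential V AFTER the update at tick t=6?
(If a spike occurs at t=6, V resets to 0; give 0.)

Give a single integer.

t=0: input=3 -> V=0 FIRE
t=1: input=2 -> V=0 FIRE
t=2: input=1 -> V=7
t=3: input=2 -> V=0 FIRE
t=4: input=4 -> V=0 FIRE
t=5: input=2 -> V=0 FIRE
t=6: input=4 -> V=0 FIRE
t=7: input=3 -> V=0 FIRE
t=8: input=0 -> V=0
t=9: input=1 -> V=7
t=10: input=2 -> V=0 FIRE
t=11: input=2 -> V=0 FIRE
t=12: input=1 -> V=7

Answer: 0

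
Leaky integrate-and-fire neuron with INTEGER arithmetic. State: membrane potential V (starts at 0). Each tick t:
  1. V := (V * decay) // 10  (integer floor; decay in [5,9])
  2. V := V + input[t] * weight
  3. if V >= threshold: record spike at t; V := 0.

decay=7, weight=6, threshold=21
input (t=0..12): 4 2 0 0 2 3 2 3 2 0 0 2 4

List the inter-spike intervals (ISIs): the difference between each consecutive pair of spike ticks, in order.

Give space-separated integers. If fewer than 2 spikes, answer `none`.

Answer: 5 2 5

Derivation:
t=0: input=4 -> V=0 FIRE
t=1: input=2 -> V=12
t=2: input=0 -> V=8
t=3: input=0 -> V=5
t=4: input=2 -> V=15
t=5: input=3 -> V=0 FIRE
t=6: input=2 -> V=12
t=7: input=3 -> V=0 FIRE
t=8: input=2 -> V=12
t=9: input=0 -> V=8
t=10: input=0 -> V=5
t=11: input=2 -> V=15
t=12: input=4 -> V=0 FIRE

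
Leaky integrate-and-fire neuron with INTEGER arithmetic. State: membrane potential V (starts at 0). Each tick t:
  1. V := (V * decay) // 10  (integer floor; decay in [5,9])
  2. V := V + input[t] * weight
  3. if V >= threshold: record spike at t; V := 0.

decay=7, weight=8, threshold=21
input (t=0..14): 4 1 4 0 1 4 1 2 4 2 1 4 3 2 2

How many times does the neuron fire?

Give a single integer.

t=0: input=4 -> V=0 FIRE
t=1: input=1 -> V=8
t=2: input=4 -> V=0 FIRE
t=3: input=0 -> V=0
t=4: input=1 -> V=8
t=5: input=4 -> V=0 FIRE
t=6: input=1 -> V=8
t=7: input=2 -> V=0 FIRE
t=8: input=4 -> V=0 FIRE
t=9: input=2 -> V=16
t=10: input=1 -> V=19
t=11: input=4 -> V=0 FIRE
t=12: input=3 -> V=0 FIRE
t=13: input=2 -> V=16
t=14: input=2 -> V=0 FIRE

Answer: 8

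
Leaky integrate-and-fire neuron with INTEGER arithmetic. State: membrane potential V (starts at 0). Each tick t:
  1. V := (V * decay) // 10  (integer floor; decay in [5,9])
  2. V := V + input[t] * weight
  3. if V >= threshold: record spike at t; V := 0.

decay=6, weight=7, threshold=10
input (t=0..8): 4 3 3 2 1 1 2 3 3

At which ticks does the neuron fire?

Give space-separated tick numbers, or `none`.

Answer: 0 1 2 3 5 6 7 8

Derivation:
t=0: input=4 -> V=0 FIRE
t=1: input=3 -> V=0 FIRE
t=2: input=3 -> V=0 FIRE
t=3: input=2 -> V=0 FIRE
t=4: input=1 -> V=7
t=5: input=1 -> V=0 FIRE
t=6: input=2 -> V=0 FIRE
t=7: input=3 -> V=0 FIRE
t=8: input=3 -> V=0 FIRE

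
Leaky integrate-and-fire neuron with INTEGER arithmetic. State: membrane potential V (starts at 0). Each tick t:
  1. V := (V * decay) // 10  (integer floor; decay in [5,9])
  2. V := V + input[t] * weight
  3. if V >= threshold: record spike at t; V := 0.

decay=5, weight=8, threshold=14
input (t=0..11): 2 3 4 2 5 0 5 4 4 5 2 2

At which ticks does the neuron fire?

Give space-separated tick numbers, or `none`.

Answer: 0 1 2 3 4 6 7 8 9 10 11

Derivation:
t=0: input=2 -> V=0 FIRE
t=1: input=3 -> V=0 FIRE
t=2: input=4 -> V=0 FIRE
t=3: input=2 -> V=0 FIRE
t=4: input=5 -> V=0 FIRE
t=5: input=0 -> V=0
t=6: input=5 -> V=0 FIRE
t=7: input=4 -> V=0 FIRE
t=8: input=4 -> V=0 FIRE
t=9: input=5 -> V=0 FIRE
t=10: input=2 -> V=0 FIRE
t=11: input=2 -> V=0 FIRE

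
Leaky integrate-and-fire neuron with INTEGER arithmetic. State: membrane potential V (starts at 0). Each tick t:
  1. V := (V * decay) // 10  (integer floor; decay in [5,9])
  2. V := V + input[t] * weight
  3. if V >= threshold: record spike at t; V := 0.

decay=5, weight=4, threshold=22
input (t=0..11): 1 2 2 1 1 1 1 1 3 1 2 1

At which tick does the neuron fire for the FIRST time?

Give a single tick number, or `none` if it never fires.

Answer: none

Derivation:
t=0: input=1 -> V=4
t=1: input=2 -> V=10
t=2: input=2 -> V=13
t=3: input=1 -> V=10
t=4: input=1 -> V=9
t=5: input=1 -> V=8
t=6: input=1 -> V=8
t=7: input=1 -> V=8
t=8: input=3 -> V=16
t=9: input=1 -> V=12
t=10: input=2 -> V=14
t=11: input=1 -> V=11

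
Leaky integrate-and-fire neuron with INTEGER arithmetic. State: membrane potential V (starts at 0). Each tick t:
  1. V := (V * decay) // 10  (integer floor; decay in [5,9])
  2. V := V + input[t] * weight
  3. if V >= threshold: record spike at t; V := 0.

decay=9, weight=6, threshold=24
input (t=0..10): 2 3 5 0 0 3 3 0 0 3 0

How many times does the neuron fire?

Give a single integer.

Answer: 3

Derivation:
t=0: input=2 -> V=12
t=1: input=3 -> V=0 FIRE
t=2: input=5 -> V=0 FIRE
t=3: input=0 -> V=0
t=4: input=0 -> V=0
t=5: input=3 -> V=18
t=6: input=3 -> V=0 FIRE
t=7: input=0 -> V=0
t=8: input=0 -> V=0
t=9: input=3 -> V=18
t=10: input=0 -> V=16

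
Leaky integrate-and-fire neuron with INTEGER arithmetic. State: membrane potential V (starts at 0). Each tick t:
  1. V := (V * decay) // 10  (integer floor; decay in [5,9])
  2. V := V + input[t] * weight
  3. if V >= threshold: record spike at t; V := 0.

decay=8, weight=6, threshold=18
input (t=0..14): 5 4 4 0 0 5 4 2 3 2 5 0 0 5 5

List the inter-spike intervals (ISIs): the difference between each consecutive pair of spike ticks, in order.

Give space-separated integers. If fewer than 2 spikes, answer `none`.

Answer: 1 1 3 1 2 2 3 1

Derivation:
t=0: input=5 -> V=0 FIRE
t=1: input=4 -> V=0 FIRE
t=2: input=4 -> V=0 FIRE
t=3: input=0 -> V=0
t=4: input=0 -> V=0
t=5: input=5 -> V=0 FIRE
t=6: input=4 -> V=0 FIRE
t=7: input=2 -> V=12
t=8: input=3 -> V=0 FIRE
t=9: input=2 -> V=12
t=10: input=5 -> V=0 FIRE
t=11: input=0 -> V=0
t=12: input=0 -> V=0
t=13: input=5 -> V=0 FIRE
t=14: input=5 -> V=0 FIRE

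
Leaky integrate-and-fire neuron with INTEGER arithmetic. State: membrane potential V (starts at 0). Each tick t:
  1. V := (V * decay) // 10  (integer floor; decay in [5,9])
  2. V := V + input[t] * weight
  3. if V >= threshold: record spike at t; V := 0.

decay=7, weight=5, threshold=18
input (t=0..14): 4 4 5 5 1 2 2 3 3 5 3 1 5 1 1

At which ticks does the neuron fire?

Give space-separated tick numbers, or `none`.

t=0: input=4 -> V=0 FIRE
t=1: input=4 -> V=0 FIRE
t=2: input=5 -> V=0 FIRE
t=3: input=5 -> V=0 FIRE
t=4: input=1 -> V=5
t=5: input=2 -> V=13
t=6: input=2 -> V=0 FIRE
t=7: input=3 -> V=15
t=8: input=3 -> V=0 FIRE
t=9: input=5 -> V=0 FIRE
t=10: input=3 -> V=15
t=11: input=1 -> V=15
t=12: input=5 -> V=0 FIRE
t=13: input=1 -> V=5
t=14: input=1 -> V=8

Answer: 0 1 2 3 6 8 9 12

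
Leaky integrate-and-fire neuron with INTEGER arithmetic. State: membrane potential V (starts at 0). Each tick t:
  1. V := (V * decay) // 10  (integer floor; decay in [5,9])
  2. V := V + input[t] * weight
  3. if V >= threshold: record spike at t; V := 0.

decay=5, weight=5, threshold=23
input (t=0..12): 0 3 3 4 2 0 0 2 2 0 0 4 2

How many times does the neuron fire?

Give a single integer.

Answer: 1

Derivation:
t=0: input=0 -> V=0
t=1: input=3 -> V=15
t=2: input=3 -> V=22
t=3: input=4 -> V=0 FIRE
t=4: input=2 -> V=10
t=5: input=0 -> V=5
t=6: input=0 -> V=2
t=7: input=2 -> V=11
t=8: input=2 -> V=15
t=9: input=0 -> V=7
t=10: input=0 -> V=3
t=11: input=4 -> V=21
t=12: input=2 -> V=20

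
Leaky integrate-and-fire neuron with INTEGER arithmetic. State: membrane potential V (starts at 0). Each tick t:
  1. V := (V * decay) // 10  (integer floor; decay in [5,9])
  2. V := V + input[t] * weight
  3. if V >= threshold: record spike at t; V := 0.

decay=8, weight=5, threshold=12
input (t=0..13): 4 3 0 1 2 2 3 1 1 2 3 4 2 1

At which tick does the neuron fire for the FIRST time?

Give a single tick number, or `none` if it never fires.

Answer: 0

Derivation:
t=0: input=4 -> V=0 FIRE
t=1: input=3 -> V=0 FIRE
t=2: input=0 -> V=0
t=3: input=1 -> V=5
t=4: input=2 -> V=0 FIRE
t=5: input=2 -> V=10
t=6: input=3 -> V=0 FIRE
t=7: input=1 -> V=5
t=8: input=1 -> V=9
t=9: input=2 -> V=0 FIRE
t=10: input=3 -> V=0 FIRE
t=11: input=4 -> V=0 FIRE
t=12: input=2 -> V=10
t=13: input=1 -> V=0 FIRE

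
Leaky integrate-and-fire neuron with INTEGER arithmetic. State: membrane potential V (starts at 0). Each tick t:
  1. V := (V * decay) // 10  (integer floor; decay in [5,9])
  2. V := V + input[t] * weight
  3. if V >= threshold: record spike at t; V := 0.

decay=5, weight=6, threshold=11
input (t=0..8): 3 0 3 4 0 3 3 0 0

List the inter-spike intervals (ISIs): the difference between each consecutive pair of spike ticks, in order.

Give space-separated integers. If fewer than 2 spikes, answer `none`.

Answer: 2 1 2 1

Derivation:
t=0: input=3 -> V=0 FIRE
t=1: input=0 -> V=0
t=2: input=3 -> V=0 FIRE
t=3: input=4 -> V=0 FIRE
t=4: input=0 -> V=0
t=5: input=3 -> V=0 FIRE
t=6: input=3 -> V=0 FIRE
t=7: input=0 -> V=0
t=8: input=0 -> V=0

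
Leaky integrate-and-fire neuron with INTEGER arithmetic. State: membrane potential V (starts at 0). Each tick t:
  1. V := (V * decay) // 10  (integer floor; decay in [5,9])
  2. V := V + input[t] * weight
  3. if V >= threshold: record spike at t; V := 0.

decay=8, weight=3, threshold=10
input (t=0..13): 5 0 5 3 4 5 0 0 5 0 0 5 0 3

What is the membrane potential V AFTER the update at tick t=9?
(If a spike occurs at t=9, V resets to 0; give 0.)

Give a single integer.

t=0: input=5 -> V=0 FIRE
t=1: input=0 -> V=0
t=2: input=5 -> V=0 FIRE
t=3: input=3 -> V=9
t=4: input=4 -> V=0 FIRE
t=5: input=5 -> V=0 FIRE
t=6: input=0 -> V=0
t=7: input=0 -> V=0
t=8: input=5 -> V=0 FIRE
t=9: input=0 -> V=0
t=10: input=0 -> V=0
t=11: input=5 -> V=0 FIRE
t=12: input=0 -> V=0
t=13: input=3 -> V=9

Answer: 0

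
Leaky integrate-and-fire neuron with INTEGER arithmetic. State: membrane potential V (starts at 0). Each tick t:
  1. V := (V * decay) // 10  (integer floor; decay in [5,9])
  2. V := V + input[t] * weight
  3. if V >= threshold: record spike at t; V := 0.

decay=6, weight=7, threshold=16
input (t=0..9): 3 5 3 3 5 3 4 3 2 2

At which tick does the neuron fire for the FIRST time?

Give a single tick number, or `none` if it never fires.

Answer: 0

Derivation:
t=0: input=3 -> V=0 FIRE
t=1: input=5 -> V=0 FIRE
t=2: input=3 -> V=0 FIRE
t=3: input=3 -> V=0 FIRE
t=4: input=5 -> V=0 FIRE
t=5: input=3 -> V=0 FIRE
t=6: input=4 -> V=0 FIRE
t=7: input=3 -> V=0 FIRE
t=8: input=2 -> V=14
t=9: input=2 -> V=0 FIRE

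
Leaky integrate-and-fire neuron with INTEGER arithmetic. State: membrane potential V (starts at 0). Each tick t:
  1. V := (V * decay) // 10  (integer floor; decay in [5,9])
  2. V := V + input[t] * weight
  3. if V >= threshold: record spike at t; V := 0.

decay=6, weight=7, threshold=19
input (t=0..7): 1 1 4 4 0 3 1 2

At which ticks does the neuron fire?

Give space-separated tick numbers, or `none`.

t=0: input=1 -> V=7
t=1: input=1 -> V=11
t=2: input=4 -> V=0 FIRE
t=3: input=4 -> V=0 FIRE
t=4: input=0 -> V=0
t=5: input=3 -> V=0 FIRE
t=6: input=1 -> V=7
t=7: input=2 -> V=18

Answer: 2 3 5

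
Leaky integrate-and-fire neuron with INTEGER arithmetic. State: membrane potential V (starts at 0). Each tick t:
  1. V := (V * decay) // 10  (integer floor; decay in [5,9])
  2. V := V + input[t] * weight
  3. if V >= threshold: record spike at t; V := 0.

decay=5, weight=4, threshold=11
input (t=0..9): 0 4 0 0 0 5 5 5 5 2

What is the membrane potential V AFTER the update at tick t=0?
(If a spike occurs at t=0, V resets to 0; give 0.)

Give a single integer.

t=0: input=0 -> V=0
t=1: input=4 -> V=0 FIRE
t=2: input=0 -> V=0
t=3: input=0 -> V=0
t=4: input=0 -> V=0
t=5: input=5 -> V=0 FIRE
t=6: input=5 -> V=0 FIRE
t=7: input=5 -> V=0 FIRE
t=8: input=5 -> V=0 FIRE
t=9: input=2 -> V=8

Answer: 0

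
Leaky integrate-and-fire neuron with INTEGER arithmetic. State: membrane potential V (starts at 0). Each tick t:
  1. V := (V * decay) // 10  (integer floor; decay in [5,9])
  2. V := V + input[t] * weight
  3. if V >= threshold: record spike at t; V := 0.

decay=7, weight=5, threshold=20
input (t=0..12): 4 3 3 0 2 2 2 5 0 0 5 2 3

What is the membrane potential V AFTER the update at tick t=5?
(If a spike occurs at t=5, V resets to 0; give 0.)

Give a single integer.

t=0: input=4 -> V=0 FIRE
t=1: input=3 -> V=15
t=2: input=3 -> V=0 FIRE
t=3: input=0 -> V=0
t=4: input=2 -> V=10
t=5: input=2 -> V=17
t=6: input=2 -> V=0 FIRE
t=7: input=5 -> V=0 FIRE
t=8: input=0 -> V=0
t=9: input=0 -> V=0
t=10: input=5 -> V=0 FIRE
t=11: input=2 -> V=10
t=12: input=3 -> V=0 FIRE

Answer: 17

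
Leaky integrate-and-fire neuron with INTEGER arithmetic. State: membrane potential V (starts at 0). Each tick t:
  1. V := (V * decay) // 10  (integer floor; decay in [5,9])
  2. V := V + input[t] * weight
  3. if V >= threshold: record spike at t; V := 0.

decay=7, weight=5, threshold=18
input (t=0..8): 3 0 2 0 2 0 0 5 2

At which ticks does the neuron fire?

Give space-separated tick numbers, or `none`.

t=0: input=3 -> V=15
t=1: input=0 -> V=10
t=2: input=2 -> V=17
t=3: input=0 -> V=11
t=4: input=2 -> V=17
t=5: input=0 -> V=11
t=6: input=0 -> V=7
t=7: input=5 -> V=0 FIRE
t=8: input=2 -> V=10

Answer: 7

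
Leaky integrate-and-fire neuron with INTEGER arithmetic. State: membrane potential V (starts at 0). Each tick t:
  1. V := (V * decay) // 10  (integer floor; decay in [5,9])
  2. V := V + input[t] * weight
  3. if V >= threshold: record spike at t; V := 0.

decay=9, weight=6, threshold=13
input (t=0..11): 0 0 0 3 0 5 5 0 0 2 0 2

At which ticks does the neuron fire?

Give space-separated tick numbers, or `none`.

t=0: input=0 -> V=0
t=1: input=0 -> V=0
t=2: input=0 -> V=0
t=3: input=3 -> V=0 FIRE
t=4: input=0 -> V=0
t=5: input=5 -> V=0 FIRE
t=6: input=5 -> V=0 FIRE
t=7: input=0 -> V=0
t=8: input=0 -> V=0
t=9: input=2 -> V=12
t=10: input=0 -> V=10
t=11: input=2 -> V=0 FIRE

Answer: 3 5 6 11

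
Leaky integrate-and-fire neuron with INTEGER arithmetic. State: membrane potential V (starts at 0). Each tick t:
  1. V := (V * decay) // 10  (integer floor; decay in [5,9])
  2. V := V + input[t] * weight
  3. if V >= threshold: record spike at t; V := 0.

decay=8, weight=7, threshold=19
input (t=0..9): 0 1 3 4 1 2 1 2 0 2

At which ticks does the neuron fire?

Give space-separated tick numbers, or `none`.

t=0: input=0 -> V=0
t=1: input=1 -> V=7
t=2: input=3 -> V=0 FIRE
t=3: input=4 -> V=0 FIRE
t=4: input=1 -> V=7
t=5: input=2 -> V=0 FIRE
t=6: input=1 -> V=7
t=7: input=2 -> V=0 FIRE
t=8: input=0 -> V=0
t=9: input=2 -> V=14

Answer: 2 3 5 7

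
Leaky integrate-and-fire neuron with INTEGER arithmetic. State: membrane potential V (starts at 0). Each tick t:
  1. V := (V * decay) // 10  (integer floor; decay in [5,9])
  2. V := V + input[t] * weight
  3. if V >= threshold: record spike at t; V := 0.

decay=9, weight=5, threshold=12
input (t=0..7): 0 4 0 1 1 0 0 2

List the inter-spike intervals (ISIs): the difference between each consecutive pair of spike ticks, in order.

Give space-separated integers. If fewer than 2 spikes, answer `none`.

Answer: 6

Derivation:
t=0: input=0 -> V=0
t=1: input=4 -> V=0 FIRE
t=2: input=0 -> V=0
t=3: input=1 -> V=5
t=4: input=1 -> V=9
t=5: input=0 -> V=8
t=6: input=0 -> V=7
t=7: input=2 -> V=0 FIRE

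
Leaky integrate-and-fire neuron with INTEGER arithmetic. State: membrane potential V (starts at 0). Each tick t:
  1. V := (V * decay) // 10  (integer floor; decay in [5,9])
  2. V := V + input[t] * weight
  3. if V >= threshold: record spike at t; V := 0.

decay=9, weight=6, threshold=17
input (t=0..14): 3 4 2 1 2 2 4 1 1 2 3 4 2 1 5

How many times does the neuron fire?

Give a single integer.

Answer: 8

Derivation:
t=0: input=3 -> V=0 FIRE
t=1: input=4 -> V=0 FIRE
t=2: input=2 -> V=12
t=3: input=1 -> V=16
t=4: input=2 -> V=0 FIRE
t=5: input=2 -> V=12
t=6: input=4 -> V=0 FIRE
t=7: input=1 -> V=6
t=8: input=1 -> V=11
t=9: input=2 -> V=0 FIRE
t=10: input=3 -> V=0 FIRE
t=11: input=4 -> V=0 FIRE
t=12: input=2 -> V=12
t=13: input=1 -> V=16
t=14: input=5 -> V=0 FIRE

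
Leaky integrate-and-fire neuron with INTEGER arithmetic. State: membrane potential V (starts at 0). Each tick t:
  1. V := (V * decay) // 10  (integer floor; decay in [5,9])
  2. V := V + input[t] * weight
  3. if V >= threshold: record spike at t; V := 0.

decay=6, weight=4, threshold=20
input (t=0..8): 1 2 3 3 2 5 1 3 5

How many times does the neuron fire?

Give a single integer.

t=0: input=1 -> V=4
t=1: input=2 -> V=10
t=2: input=3 -> V=18
t=3: input=3 -> V=0 FIRE
t=4: input=2 -> V=8
t=5: input=5 -> V=0 FIRE
t=6: input=1 -> V=4
t=7: input=3 -> V=14
t=8: input=5 -> V=0 FIRE

Answer: 3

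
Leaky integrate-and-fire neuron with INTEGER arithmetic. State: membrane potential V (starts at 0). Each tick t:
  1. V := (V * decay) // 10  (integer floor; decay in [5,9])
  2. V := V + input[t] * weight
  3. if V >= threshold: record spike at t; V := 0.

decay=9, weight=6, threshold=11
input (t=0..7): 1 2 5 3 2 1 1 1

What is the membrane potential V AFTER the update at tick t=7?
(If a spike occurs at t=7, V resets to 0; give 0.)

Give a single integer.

t=0: input=1 -> V=6
t=1: input=2 -> V=0 FIRE
t=2: input=5 -> V=0 FIRE
t=3: input=3 -> V=0 FIRE
t=4: input=2 -> V=0 FIRE
t=5: input=1 -> V=6
t=6: input=1 -> V=0 FIRE
t=7: input=1 -> V=6

Answer: 6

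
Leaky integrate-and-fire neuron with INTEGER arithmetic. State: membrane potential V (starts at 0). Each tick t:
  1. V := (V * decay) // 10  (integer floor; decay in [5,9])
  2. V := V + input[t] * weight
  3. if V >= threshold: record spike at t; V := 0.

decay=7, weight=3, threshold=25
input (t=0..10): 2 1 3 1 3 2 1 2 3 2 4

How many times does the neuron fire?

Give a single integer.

t=0: input=2 -> V=6
t=1: input=1 -> V=7
t=2: input=3 -> V=13
t=3: input=1 -> V=12
t=4: input=3 -> V=17
t=5: input=2 -> V=17
t=6: input=1 -> V=14
t=7: input=2 -> V=15
t=8: input=3 -> V=19
t=9: input=2 -> V=19
t=10: input=4 -> V=0 FIRE

Answer: 1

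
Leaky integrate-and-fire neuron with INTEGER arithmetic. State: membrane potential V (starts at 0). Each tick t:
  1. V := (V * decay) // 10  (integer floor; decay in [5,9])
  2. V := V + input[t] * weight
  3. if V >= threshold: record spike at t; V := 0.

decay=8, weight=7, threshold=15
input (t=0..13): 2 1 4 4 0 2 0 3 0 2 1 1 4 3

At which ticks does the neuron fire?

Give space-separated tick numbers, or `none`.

Answer: 1 2 3 7 10 12 13

Derivation:
t=0: input=2 -> V=14
t=1: input=1 -> V=0 FIRE
t=2: input=4 -> V=0 FIRE
t=3: input=4 -> V=0 FIRE
t=4: input=0 -> V=0
t=5: input=2 -> V=14
t=6: input=0 -> V=11
t=7: input=3 -> V=0 FIRE
t=8: input=0 -> V=0
t=9: input=2 -> V=14
t=10: input=1 -> V=0 FIRE
t=11: input=1 -> V=7
t=12: input=4 -> V=0 FIRE
t=13: input=3 -> V=0 FIRE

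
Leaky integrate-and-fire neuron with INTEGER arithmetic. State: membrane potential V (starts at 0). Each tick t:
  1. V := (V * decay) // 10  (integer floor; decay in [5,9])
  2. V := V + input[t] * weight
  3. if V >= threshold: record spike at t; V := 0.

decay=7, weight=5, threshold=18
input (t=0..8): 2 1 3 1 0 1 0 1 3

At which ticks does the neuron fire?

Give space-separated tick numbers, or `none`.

t=0: input=2 -> V=10
t=1: input=1 -> V=12
t=2: input=3 -> V=0 FIRE
t=3: input=1 -> V=5
t=4: input=0 -> V=3
t=5: input=1 -> V=7
t=6: input=0 -> V=4
t=7: input=1 -> V=7
t=8: input=3 -> V=0 FIRE

Answer: 2 8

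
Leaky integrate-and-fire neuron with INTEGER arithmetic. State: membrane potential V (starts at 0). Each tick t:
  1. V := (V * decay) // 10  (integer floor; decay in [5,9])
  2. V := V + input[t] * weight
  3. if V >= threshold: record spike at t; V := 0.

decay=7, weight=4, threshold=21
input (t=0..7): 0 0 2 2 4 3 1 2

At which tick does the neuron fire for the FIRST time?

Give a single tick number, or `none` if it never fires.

Answer: 4

Derivation:
t=0: input=0 -> V=0
t=1: input=0 -> V=0
t=2: input=2 -> V=8
t=3: input=2 -> V=13
t=4: input=4 -> V=0 FIRE
t=5: input=3 -> V=12
t=6: input=1 -> V=12
t=7: input=2 -> V=16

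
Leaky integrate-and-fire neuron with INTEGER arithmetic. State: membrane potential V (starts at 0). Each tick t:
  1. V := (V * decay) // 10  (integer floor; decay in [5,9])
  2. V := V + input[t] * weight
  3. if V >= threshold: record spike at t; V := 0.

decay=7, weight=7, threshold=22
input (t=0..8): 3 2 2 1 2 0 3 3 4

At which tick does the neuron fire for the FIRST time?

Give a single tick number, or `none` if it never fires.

Answer: 1

Derivation:
t=0: input=3 -> V=21
t=1: input=2 -> V=0 FIRE
t=2: input=2 -> V=14
t=3: input=1 -> V=16
t=4: input=2 -> V=0 FIRE
t=5: input=0 -> V=0
t=6: input=3 -> V=21
t=7: input=3 -> V=0 FIRE
t=8: input=4 -> V=0 FIRE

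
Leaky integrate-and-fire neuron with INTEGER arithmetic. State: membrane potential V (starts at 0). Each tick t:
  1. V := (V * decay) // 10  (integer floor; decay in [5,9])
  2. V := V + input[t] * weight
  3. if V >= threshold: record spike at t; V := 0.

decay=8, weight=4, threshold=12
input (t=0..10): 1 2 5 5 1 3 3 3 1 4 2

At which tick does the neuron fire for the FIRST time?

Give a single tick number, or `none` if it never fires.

Answer: 2

Derivation:
t=0: input=1 -> V=4
t=1: input=2 -> V=11
t=2: input=5 -> V=0 FIRE
t=3: input=5 -> V=0 FIRE
t=4: input=1 -> V=4
t=5: input=3 -> V=0 FIRE
t=6: input=3 -> V=0 FIRE
t=7: input=3 -> V=0 FIRE
t=8: input=1 -> V=4
t=9: input=4 -> V=0 FIRE
t=10: input=2 -> V=8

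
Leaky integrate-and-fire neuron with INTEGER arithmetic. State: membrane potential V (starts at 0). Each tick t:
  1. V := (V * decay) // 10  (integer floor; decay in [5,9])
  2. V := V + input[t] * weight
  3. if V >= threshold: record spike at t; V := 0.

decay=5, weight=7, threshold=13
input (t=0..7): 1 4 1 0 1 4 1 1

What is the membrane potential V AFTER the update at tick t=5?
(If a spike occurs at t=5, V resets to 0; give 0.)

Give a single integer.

Answer: 0

Derivation:
t=0: input=1 -> V=7
t=1: input=4 -> V=0 FIRE
t=2: input=1 -> V=7
t=3: input=0 -> V=3
t=4: input=1 -> V=8
t=5: input=4 -> V=0 FIRE
t=6: input=1 -> V=7
t=7: input=1 -> V=10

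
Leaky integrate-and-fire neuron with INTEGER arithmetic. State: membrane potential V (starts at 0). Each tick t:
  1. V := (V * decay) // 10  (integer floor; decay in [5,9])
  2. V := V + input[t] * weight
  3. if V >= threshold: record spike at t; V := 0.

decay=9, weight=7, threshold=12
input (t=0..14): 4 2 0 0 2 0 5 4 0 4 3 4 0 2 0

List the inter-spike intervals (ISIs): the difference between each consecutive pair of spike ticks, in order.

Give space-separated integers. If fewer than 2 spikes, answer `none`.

Answer: 1 3 2 1 2 1 1 2

Derivation:
t=0: input=4 -> V=0 FIRE
t=1: input=2 -> V=0 FIRE
t=2: input=0 -> V=0
t=3: input=0 -> V=0
t=4: input=2 -> V=0 FIRE
t=5: input=0 -> V=0
t=6: input=5 -> V=0 FIRE
t=7: input=4 -> V=0 FIRE
t=8: input=0 -> V=0
t=9: input=4 -> V=0 FIRE
t=10: input=3 -> V=0 FIRE
t=11: input=4 -> V=0 FIRE
t=12: input=0 -> V=0
t=13: input=2 -> V=0 FIRE
t=14: input=0 -> V=0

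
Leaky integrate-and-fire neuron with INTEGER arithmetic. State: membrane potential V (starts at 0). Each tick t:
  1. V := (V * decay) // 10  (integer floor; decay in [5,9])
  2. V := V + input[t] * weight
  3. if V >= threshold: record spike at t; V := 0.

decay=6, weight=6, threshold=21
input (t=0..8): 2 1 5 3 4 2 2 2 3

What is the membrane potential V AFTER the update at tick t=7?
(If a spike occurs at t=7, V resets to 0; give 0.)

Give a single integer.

t=0: input=2 -> V=12
t=1: input=1 -> V=13
t=2: input=5 -> V=0 FIRE
t=3: input=3 -> V=18
t=4: input=4 -> V=0 FIRE
t=5: input=2 -> V=12
t=6: input=2 -> V=19
t=7: input=2 -> V=0 FIRE
t=8: input=3 -> V=18

Answer: 0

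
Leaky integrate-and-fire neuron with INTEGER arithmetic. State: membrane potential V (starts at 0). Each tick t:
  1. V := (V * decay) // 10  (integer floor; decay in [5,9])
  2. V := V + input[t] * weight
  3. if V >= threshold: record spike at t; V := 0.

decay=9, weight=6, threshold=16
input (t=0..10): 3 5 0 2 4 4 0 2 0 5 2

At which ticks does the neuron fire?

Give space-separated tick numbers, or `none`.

t=0: input=3 -> V=0 FIRE
t=1: input=5 -> V=0 FIRE
t=2: input=0 -> V=0
t=3: input=2 -> V=12
t=4: input=4 -> V=0 FIRE
t=5: input=4 -> V=0 FIRE
t=6: input=0 -> V=0
t=7: input=2 -> V=12
t=8: input=0 -> V=10
t=9: input=5 -> V=0 FIRE
t=10: input=2 -> V=12

Answer: 0 1 4 5 9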